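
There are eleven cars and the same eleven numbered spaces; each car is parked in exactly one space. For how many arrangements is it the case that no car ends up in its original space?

14684570

Use !n = (n-1)(!(n-1) + !(n-2)).
!11 = 10·(1334961 + 133496) = 10·1468457 = 14684570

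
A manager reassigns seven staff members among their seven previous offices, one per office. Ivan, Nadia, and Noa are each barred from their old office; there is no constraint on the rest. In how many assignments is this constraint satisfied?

3216

Let A_j be the event that the j-th constrained one is fixed. By inclusion-exclusion over the 3 events:
Σ_{j=0}^{3} (-1)^j C(3,j)(7-j)!
= C(3,0)·7! - C(3,1)·6! + C(3,2)·5! - C(3,3)·4!
= 5040 - 2160 + 360 - 24
= 3216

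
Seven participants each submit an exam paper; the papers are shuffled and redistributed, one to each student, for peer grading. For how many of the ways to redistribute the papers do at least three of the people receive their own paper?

# with exactly i fixed is C(7,i)·!(7-i); sum over i=3..7:
  i=3: C(7,3)·!4 = 35·9 = 315
  i=4: C(7,4)·!3 = 35·2 = 70
  i=5: C(7,5)·!2 = 21·1 = 21
  i=6: C(7,6)·!1 = 7·0 = 0
  i=7: C(7,7)·!0 = 1·1 = 1
Total = 407.

407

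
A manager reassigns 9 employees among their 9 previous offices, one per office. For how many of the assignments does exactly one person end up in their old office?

Pick the single fixed position: C(9,1) = 9 ways.
The remaining 8 must be deranged: !8 = 14833.
Total: 9 × 14833 = 133497.

133497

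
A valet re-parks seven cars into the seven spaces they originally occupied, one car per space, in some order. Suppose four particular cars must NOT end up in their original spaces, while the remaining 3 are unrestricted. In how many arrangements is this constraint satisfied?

2790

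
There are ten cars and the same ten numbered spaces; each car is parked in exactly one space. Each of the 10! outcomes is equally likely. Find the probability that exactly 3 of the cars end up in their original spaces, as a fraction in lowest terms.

103/1680

Favorable outcomes: C(10,3)·!7 = 120·1854 = 222480.
Total outcomes: 10! = 3628800.
Probability = 222480/3628800 = 103/1680.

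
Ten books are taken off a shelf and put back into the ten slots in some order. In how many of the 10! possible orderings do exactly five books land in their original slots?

Choose which 5 of the 10 are fixed: C(10,5) = 252.
The other 5 form a derangement: !5 = 44.
Total: 252 × 44 = 11088.

11088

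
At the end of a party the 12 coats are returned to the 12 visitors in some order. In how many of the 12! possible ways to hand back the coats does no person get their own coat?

Use !n = (n-1)(!(n-1) + !(n-2)).
!12 = 11·(14684570 + 1334961) = 11·16019531 = 176214841

176214841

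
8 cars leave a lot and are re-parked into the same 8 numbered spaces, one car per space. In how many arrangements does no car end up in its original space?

14833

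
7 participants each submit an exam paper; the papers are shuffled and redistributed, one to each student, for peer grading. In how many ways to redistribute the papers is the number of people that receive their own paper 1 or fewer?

# with exactly i fixed is C(7,i)·!(7-i); sum over i=0..1:
  i=0: C(7,0)·!7 = 1·1854 = 1854
  i=1: C(7,1)·!6 = 7·265 = 1855
Total = 3709.

3709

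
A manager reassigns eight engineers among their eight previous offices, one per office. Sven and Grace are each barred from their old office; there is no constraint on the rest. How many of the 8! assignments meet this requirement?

30960

Let A_j be the event that the j-th constrained one is fixed. By inclusion-exclusion over the 2 events:
Σ_{j=0}^{2} (-1)^j C(2,j)(8-j)!
= C(2,0)·8! - C(2,1)·7! + C(2,2)·6!
= 40320 - 10080 + 720
= 30960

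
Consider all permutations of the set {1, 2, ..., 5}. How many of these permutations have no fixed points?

Recurrence: !5 = 4·(!4 + !3).
!5 = 4·(9 + 2) = 4·11 = 44

44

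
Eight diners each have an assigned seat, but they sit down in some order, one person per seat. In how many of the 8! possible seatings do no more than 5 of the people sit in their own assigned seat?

40291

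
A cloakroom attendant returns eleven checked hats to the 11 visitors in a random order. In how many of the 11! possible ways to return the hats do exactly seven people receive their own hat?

Pick the 7 fixed positions: C(11,7) = 330 ways.
The other 4 form a derangement: !4 = 9.
Total: 330 × 9 = 2970.

2970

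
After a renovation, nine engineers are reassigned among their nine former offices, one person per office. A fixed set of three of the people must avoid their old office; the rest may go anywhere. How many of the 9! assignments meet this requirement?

Inclusion-exclusion on the 3 forbidden self-matches:
Σ_{j=0}^{3} (-1)^j C(3,j)(9-j)!
= C(3,0)·9! - C(3,1)·8! + C(3,2)·7! - C(3,3)·6!
= 362880 - 120960 + 15120 - 720
= 256320

256320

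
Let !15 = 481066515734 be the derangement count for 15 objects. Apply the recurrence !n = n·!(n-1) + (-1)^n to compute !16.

7697064251745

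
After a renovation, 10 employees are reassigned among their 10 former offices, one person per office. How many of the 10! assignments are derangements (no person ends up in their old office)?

1334961

By inclusion-exclusion, !10 = Σ (-1)^k · 10!/k! for k=0..10
= 10! - 10!/1! + 10!/2! - 10!/3! + 10!/4! - 10!/5! + 10!/6! - 10!/7! + 10!/8! - 10!/9! + 10!/10!
= 3628800 - 3628800 + 1814400 - 604800 + 151200 - 30240 + 5040 - 720 + 90 - 10 + 1
= 1334961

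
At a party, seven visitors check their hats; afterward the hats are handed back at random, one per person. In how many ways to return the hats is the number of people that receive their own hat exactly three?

315

Pick the 3 fixed positions: C(7,3) = 35 ways.
The other 4 form a derangement: !4 = 9.
Total: 35 × 9 = 315.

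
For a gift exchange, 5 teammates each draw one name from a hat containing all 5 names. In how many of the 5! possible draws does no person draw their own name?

The number of derangements of 5 is !5 = Σ_{k=0}^{5} (-1)^k·5!/k!
= 5! - 5!/1! + 5!/2! - 5!/3! + 5!/4! - 5!/5!
= 120 - 120 + 60 - 20 + 5 - 1
= 44

44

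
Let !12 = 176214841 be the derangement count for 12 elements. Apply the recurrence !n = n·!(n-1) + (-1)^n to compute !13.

!13 = 13·176214841 - 1 = 2290792932.

2290792932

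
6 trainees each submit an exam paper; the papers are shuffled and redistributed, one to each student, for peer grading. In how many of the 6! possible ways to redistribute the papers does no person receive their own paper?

265

Use !n = (n-1)(!(n-1) + !(n-2)).
!6 = 5·(44 + 9) = 5·53 = 265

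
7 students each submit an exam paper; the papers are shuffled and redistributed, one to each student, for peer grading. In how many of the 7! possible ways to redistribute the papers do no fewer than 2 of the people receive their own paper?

1331

Sum C(7,i)·!(7-i) for i = 2..7:
  i=2: C(7,2)·!5 = 21·44 = 924
  i=3: C(7,3)·!4 = 35·9 = 315
  i=4: C(7,4)·!3 = 35·2 = 70
  i=5: C(7,5)·!2 = 21·1 = 21
  i=6: C(7,6)·!1 = 7·0 = 0
  i=7: C(7,7)·!0 = 1·1 = 1
Total = 1331.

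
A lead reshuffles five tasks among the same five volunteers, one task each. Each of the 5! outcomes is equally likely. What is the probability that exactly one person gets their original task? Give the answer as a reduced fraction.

Favorable outcomes: C(5,1)·!4 = 5·9 = 45.
Total outcomes: 5! = 120.
Probability = 45/120 = 3/8.

3/8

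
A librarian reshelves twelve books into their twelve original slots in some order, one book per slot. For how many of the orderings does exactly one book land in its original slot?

176214840

Pick the single fixed position: C(12,1) = 12 ways.
The remaining 11 must be deranged: !11 = 14684570.
Total: 12 × 14684570 = 176214840.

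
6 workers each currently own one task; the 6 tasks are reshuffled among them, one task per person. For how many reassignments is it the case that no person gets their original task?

265

The number of derangements of 6 is !6 = Σ_{k=0}^{6} (-1)^k·6!/k!
= 6! - 6!/1! + 6!/2! - 6!/3! + 6!/4! - 6!/5! + 6!/6!
= 720 - 720 + 360 - 120 + 30 - 6 + 1
= 265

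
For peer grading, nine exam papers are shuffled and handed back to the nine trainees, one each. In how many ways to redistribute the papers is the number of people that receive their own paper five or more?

1339

# with exactly i fixed is C(9,i)·!(9-i); sum over i=5..9:
  i=5: C(9,5)·!4 = 126·9 = 1134
  i=6: C(9,6)·!3 = 84·2 = 168
  i=7: C(9,7)·!2 = 36·1 = 36
  i=8: C(9,8)·!1 = 9·0 = 0
  i=9: C(9,9)·!0 = 1·1 = 1
Total = 1339.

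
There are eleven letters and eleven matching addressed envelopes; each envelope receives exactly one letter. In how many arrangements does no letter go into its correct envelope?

!11 is the nearest integer to 11!/e.
11! = 39916800, and 39916800/e ≈ 14684570.08, so !11 = 14684570.

14684570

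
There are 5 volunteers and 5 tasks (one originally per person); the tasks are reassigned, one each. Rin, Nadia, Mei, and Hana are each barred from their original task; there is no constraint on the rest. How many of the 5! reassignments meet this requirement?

Let A_j be the event that the j-th constrained one is fixed. By inclusion-exclusion over the 4 events:
Σ_{j=0}^{4} (-1)^j C(4,j)(5-j)!
= C(4,0)·5! - C(4,1)·4! + C(4,2)·3! - C(4,3)·2! + C(4,4)·1!
= 120 - 96 + 36 - 8 + 1
= 53

53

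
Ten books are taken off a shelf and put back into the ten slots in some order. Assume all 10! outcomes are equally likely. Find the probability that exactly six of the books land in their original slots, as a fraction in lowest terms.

1/1920

Favorable outcomes: C(10,6)·!4 = 210·9 = 1890.
Total outcomes: 10! = 3628800.
Probability = 1890/3628800 = 1/1920.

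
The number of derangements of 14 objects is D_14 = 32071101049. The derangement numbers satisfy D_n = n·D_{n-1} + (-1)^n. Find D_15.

481066515734

D_15 = 15·32071101049 - 1 = 481066515734.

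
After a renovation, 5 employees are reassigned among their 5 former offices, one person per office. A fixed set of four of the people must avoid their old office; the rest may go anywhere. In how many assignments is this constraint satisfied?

53

Inclusion-exclusion on the 4 forbidden self-matches:
Σ_{j=0}^{4} (-1)^j C(4,j)(5-j)!
= C(4,0)·5! - C(4,1)·4! + C(4,2)·3! - C(4,3)·2! + C(4,4)·1!
= 120 - 96 + 36 - 8 + 1
= 53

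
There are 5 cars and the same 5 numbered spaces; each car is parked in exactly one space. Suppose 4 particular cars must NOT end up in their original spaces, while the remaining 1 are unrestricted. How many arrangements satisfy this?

Let A_j be the event that the j-th constrained one is fixed. By inclusion-exclusion over the 4 events:
Σ_{j=0}^{4} (-1)^j C(4,j)(5-j)!
= C(4,0)·5! - C(4,1)·4! + C(4,2)·3! - C(4,3)·2! + C(4,4)·1!
= 120 - 96 + 36 - 8 + 1
= 53

53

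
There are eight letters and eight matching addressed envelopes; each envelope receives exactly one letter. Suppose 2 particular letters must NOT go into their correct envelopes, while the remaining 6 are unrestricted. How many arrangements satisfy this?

Let A_j be the event that the j-th constrained one is fixed. By inclusion-exclusion over the 2 events:
Σ_{j=0}^{2} (-1)^j C(2,j)(8-j)!
= C(2,0)·8! - C(2,1)·7! + C(2,2)·6!
= 40320 - 10080 + 720
= 30960

30960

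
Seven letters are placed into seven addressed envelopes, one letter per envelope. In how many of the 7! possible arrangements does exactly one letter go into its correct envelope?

Pick the single fixed position: C(7,1) = 7 ways.
The remaining 6 must be deranged: !6 = 265.
Total: 7 × 265 = 1855.

1855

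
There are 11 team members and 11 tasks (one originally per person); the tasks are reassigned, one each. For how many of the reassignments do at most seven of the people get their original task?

39916414

Sum C(11,i)·!(11-i) for i = 0..7:
  i=0: C(11,0)·!11 = 1·14684570 = 14684570
  i=1: C(11,1)·!10 = 11·1334961 = 14684571
  i=2: C(11,2)·!9 = 55·133496 = 7342280
  i=3: C(11,3)·!8 = 165·14833 = 2447445
  i=4: C(11,4)·!7 = 330·1854 = 611820
  i=5: C(11,5)·!6 = 462·265 = 122430
  i=6: C(11,6)·!5 = 462·44 = 20328
  i=7: C(11,7)·!4 = 330·9 = 2970
Total = 39916414.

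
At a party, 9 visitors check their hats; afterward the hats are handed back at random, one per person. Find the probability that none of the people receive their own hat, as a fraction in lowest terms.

Favorable outcomes: !9 = 133496.
Total outcomes: 9! = 362880.
Probability = 133496/362880 = 16687/45360.

16687/45360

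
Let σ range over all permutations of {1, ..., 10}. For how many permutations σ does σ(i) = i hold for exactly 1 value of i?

1334960

Choose which one of the 10 is fixed: C(10,1) = 10.
The remaining 9 must be deranged: !9 = 133496.
Total: 10 × 133496 = 1334960.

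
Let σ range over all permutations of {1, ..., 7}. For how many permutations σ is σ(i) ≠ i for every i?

!7 is the nearest integer to 7!/e.
7! = 5040, and 5040/e ≈ 1854.11, so !7 = 1854.

1854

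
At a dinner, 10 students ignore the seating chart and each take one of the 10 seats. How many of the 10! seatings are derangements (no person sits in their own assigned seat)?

Recurrence: !10 = 10·!9 + (-1)^10.
!10 = 10·133496 + 1 = 1334961

1334961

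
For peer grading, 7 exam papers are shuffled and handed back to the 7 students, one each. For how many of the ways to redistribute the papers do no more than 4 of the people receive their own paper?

5018

# with exactly i fixed is C(7,i)·!(7-i); sum over i=0..4:
  i=0: C(7,0)·!7 = 1·1854 = 1854
  i=1: C(7,1)·!6 = 7·265 = 1855
  i=2: C(7,2)·!5 = 21·44 = 924
  i=3: C(7,3)·!4 = 35·9 = 315
  i=4: C(7,4)·!3 = 35·2 = 70
Total = 5018.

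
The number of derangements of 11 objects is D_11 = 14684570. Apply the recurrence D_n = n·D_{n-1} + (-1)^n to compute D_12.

D_12 = 12·14684570 + 1 = 176214841.

176214841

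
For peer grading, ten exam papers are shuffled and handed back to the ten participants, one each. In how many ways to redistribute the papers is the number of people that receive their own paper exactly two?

Pick the 2 fixed positions: C(10,2) = 45 ways.
The remaining 8 must be deranged: !8 = 14833.
Total: 45 × 14833 = 667485.

667485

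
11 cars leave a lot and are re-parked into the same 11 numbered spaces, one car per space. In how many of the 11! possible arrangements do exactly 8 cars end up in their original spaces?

Pick the 8 fixed positions: C(11,8) = 165 ways.
The other 3 form a derangement: !3 = 2.
Total: 165 × 2 = 330.

330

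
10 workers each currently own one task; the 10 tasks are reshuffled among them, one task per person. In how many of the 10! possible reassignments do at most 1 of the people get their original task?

Sum C(10,i)·!(10-i) for i = 0..1:
  i=0: C(10,0)·!10 = 1·1334961 = 1334961
  i=1: C(10,1)·!9 = 10·133496 = 1334960
Total = 2669921.

2669921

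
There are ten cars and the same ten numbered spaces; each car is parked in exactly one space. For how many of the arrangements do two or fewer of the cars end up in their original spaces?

3337406

# with exactly i fixed is C(10,i)·!(10-i); sum over i=0..2:
  i=0: C(10,0)·!10 = 1·1334961 = 1334961
  i=1: C(10,1)·!9 = 10·133496 = 1334960
  i=2: C(10,2)·!8 = 45·14833 = 667485
Total = 3337406.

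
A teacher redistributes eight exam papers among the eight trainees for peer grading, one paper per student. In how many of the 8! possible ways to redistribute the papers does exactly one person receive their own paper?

14832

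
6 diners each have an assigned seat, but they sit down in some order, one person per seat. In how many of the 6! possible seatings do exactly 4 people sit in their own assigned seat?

15

Pick the 4 fixed positions: C(6,4) = 15 ways.
The remaining 2 must be deranged: !2 = 1.
Total: 15 × 1 = 15.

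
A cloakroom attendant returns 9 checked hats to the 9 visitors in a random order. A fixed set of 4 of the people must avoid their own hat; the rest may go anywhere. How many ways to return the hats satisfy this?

229080

Let A_j be the event that the j-th constrained one is fixed. By inclusion-exclusion over the 4 events:
Σ_{j=0}^{4} (-1)^j C(4,j)(9-j)!
= C(4,0)·9! - C(4,1)·8! + C(4,2)·7! - C(4,3)·6! + C(4,4)·5!
= 362880 - 161280 + 30240 - 2880 + 120
= 229080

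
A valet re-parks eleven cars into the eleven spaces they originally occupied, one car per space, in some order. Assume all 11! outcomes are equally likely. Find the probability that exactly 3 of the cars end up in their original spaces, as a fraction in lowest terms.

2119/34560

Favorable outcomes: C(11,3)·!8 = 165·14833 = 2447445.
Total outcomes: 11! = 39916800.
Probability = 2447445/39916800 = 2119/34560.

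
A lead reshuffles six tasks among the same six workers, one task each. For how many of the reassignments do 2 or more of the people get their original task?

191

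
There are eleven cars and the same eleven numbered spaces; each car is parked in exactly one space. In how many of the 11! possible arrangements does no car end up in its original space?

The number of derangements of 11 is !11 = Σ_{k=0}^{11} (-1)^k·11!/k!
= 11! - 11!/1! + 11!/2! - 11!/3! + 11!/4! - 11!/5! + 11!/6! - 11!/7! + 11!/8! - 11!/9! + 11!/10! - 11!/11!
= 39916800 - 39916800 + 19958400 - 6652800 + 1663200 - 332640 + 55440 - 7920 + 990 - 110 + 11 - 1
= 14684570

14684570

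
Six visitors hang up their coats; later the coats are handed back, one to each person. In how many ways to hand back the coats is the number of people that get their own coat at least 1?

# with exactly i fixed is C(6,i)·!(6-i); sum over i=1..6:
  i=1: C(6,1)·!5 = 6·44 = 264
  i=2: C(6,2)·!4 = 15·9 = 135
  i=3: C(6,3)·!3 = 20·2 = 40
  i=4: C(6,4)·!2 = 15·1 = 15
  i=5: C(6,5)·!1 = 6·0 = 0
  i=6: C(6,6)·!0 = 1·1 = 1
Total = 455.

455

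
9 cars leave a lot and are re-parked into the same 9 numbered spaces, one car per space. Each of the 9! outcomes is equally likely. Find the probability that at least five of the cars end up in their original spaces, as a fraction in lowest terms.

Favorable outcomes: Σ_{i≥5} C(9,i)·!(9-i) = 126·9 + 84·2 + 36·1 + 9·0 + 1·1 = 1339.
Total outcomes: 9! = 362880.
Probability = 1339/362880 = 1339/362880.

1339/362880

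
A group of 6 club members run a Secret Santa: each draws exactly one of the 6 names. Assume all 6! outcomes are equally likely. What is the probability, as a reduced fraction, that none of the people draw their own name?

53/144

Favorable outcomes: !6 = 265.
Total outcomes: 6! = 720.
Probability = 265/720 = 53/144.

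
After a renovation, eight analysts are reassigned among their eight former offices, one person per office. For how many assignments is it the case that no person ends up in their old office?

By inclusion-exclusion, !8 = Σ (-1)^k · 8!/k! for k=0..8
= 8! - 8!/1! + 8!/2! - 8!/3! + 8!/4! - 8!/5! + 8!/6! - 8!/7! + 8!/8!
= 40320 - 40320 + 20160 - 6720 + 1680 - 336 + 56 - 8 + 1
= 14833

14833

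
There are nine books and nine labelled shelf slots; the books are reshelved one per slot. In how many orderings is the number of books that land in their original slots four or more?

# with exactly i fixed is C(9,i)·!(9-i); sum over i=4..9:
  i=4: C(9,4)·!5 = 126·44 = 5544
  i=5: C(9,5)·!4 = 126·9 = 1134
  i=6: C(9,6)·!3 = 84·2 = 168
  i=7: C(9,7)·!2 = 36·1 = 36
  i=8: C(9,8)·!1 = 9·0 = 0
  i=9: C(9,9)·!0 = 1·1 = 1
Total = 6883.

6883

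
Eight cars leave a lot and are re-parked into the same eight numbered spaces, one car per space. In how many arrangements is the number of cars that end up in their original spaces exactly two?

7420

Pick the 2 fixed positions: C(8,2) = 28 ways.
The remaining 6 must be deranged: !6 = 265.
Total: 28 × 265 = 7420.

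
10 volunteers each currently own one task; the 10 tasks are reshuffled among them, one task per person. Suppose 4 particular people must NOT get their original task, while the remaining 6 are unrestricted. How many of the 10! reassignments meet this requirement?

2399760

Inclusion-exclusion on the 4 forbidden self-matches:
Σ_{j=0}^{4} (-1)^j C(4,j)(10-j)!
= C(4,0)·10! - C(4,1)·9! + C(4,2)·8! - C(4,3)·7! + C(4,4)·6!
= 3628800 - 1451520 + 241920 - 20160 + 720
= 2399760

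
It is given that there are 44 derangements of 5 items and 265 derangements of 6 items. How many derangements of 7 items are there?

D_7 = (7-1)·(D_6 + D_5) = 6·(265 + 44) = 6·309 = 1854.

1854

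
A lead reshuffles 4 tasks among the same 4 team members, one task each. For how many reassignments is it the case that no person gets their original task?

9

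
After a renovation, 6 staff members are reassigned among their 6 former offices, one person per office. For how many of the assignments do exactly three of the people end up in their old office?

40

Pick the 3 fixed positions: C(6,3) = 20 ways.
The remaining 3 must be deranged: !3 = 2.
Total: 20 × 2 = 40.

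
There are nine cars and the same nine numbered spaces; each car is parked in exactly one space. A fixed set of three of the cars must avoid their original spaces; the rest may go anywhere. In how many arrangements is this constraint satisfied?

256320

Inclusion-exclusion on the 3 forbidden self-matches:
Σ_{j=0}^{3} (-1)^j C(3,j)(9-j)!
= C(3,0)·9! - C(3,1)·8! + C(3,2)·7! - C(3,3)·6!
= 362880 - 120960 + 15120 - 720
= 256320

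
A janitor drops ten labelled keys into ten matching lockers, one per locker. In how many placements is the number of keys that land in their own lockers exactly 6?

Pick the 6 fixed positions: C(10,6) = 210 ways.
The remaining 4 must be deranged: !4 = 9.
Total: 210 × 9 = 1890.

1890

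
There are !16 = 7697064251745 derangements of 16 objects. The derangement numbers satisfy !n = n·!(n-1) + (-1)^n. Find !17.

130850092279664

!17 = 17·7697064251745 - 1 = 130850092279664.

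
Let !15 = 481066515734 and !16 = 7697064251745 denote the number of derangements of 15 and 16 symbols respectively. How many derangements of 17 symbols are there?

!17 = (17-1)·(!16 + !15) = 16·(7697064251745 + 481066515734) = 16·8178130767479 = 130850092279664.

130850092279664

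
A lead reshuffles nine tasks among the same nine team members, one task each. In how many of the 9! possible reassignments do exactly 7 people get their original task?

36

Pick the 7 fixed positions: C(9,7) = 36 ways.
The remaining 2 must be deranged: !2 = 1.
Total: 36 × 1 = 36.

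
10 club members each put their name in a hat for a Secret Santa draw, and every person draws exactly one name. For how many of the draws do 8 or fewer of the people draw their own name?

3628799

Sum C(10,i)·!(10-i) for i = 0..8:
  i=0: C(10,0)·!10 = 1·1334961 = 1334961
  i=1: C(10,1)·!9 = 10·133496 = 1334960
  i=2: C(10,2)·!8 = 45·14833 = 667485
  i=3: C(10,3)·!7 = 120·1854 = 222480
  i=4: C(10,4)·!6 = 210·265 = 55650
  i=5: C(10,5)·!5 = 252·44 = 11088
  i=6: C(10,6)·!4 = 210·9 = 1890
  i=7: C(10,7)·!3 = 120·2 = 240
  i=8: C(10,8)·!2 = 45·1 = 45
Total = 3628799.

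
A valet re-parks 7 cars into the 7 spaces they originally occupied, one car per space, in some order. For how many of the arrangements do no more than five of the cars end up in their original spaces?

# with exactly i fixed is C(7,i)·!(7-i); sum over i=0..5:
  i=0: C(7,0)·!7 = 1·1854 = 1854
  i=1: C(7,1)·!6 = 7·265 = 1855
  i=2: C(7,2)·!5 = 21·44 = 924
  i=3: C(7,3)·!4 = 35·9 = 315
  i=4: C(7,4)·!3 = 35·2 = 70
  i=5: C(7,5)·!2 = 21·1 = 21
Total = 5039.

5039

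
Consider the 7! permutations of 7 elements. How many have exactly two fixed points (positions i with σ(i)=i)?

Choose which 2 of the 7 are fixed: C(7,2) = 21.
The remaining 5 must be deranged: !5 = 44.
Total: 21 × 44 = 924.

924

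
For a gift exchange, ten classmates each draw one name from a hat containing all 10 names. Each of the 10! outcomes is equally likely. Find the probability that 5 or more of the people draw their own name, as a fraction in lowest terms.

829/226800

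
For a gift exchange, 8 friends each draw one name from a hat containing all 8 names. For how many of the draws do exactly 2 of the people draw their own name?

7420

Pick the 2 fixed positions: C(8,2) = 28 ways.
The remaining 6 must be deranged: !6 = 265.
Total: 28 × 265 = 7420.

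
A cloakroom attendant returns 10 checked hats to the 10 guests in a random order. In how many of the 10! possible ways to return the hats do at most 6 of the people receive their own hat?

3628514

Sum C(10,i)·!(10-i) for i = 0..6:
  i=0: C(10,0)·!10 = 1·1334961 = 1334961
  i=1: C(10,1)·!9 = 10·133496 = 1334960
  i=2: C(10,2)·!8 = 45·14833 = 667485
  i=3: C(10,3)·!7 = 120·1854 = 222480
  i=4: C(10,4)·!6 = 210·265 = 55650
  i=5: C(10,5)·!5 = 252·44 = 11088
  i=6: C(10,6)·!4 = 210·9 = 1890
Total = 3628514.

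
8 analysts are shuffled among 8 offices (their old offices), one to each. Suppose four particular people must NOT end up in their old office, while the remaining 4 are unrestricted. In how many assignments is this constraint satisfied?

Let A_j be the event that the j-th constrained one is fixed. By inclusion-exclusion over the 4 events:
Σ_{j=0}^{4} (-1)^j C(4,j)(8-j)!
= C(4,0)·8! - C(4,1)·7! + C(4,2)·6! - C(4,3)·5! + C(4,4)·4!
= 40320 - 20160 + 4320 - 480 + 24
= 24024

24024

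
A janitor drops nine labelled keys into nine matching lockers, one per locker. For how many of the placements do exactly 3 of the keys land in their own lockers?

22260

Choose which 3 of the 9 are fixed: C(9,3) = 84.
The other 6 form a derangement: !6 = 265.
Total: 84 × 265 = 22260.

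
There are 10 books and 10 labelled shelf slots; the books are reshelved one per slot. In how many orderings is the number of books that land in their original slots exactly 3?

222480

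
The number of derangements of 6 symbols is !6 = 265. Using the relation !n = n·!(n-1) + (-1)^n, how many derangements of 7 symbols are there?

1854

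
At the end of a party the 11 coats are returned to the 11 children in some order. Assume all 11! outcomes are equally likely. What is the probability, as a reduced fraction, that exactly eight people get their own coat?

1/120960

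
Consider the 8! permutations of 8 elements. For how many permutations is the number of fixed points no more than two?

37085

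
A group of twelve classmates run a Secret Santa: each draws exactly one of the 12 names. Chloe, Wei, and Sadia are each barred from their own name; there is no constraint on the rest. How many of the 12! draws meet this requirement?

Let A_j be the event that the j-th constrained one is fixed. By inclusion-exclusion over the 3 events:
Σ_{j=0}^{3} (-1)^j C(3,j)(12-j)!
= C(3,0)·12! - C(3,1)·11! + C(3,2)·10! - C(3,3)·9!
= 479001600 - 119750400 + 10886400 - 362880
= 369774720

369774720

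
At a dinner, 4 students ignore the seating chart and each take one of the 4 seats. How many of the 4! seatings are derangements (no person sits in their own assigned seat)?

Use !n = n·!(n-1) + (-1)^n.
!4 = 4·2 + 1 = 9

9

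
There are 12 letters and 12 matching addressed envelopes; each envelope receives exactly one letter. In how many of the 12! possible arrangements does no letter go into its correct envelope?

Recurrence: !12 = 11·(!11 + !10).
!12 = 11·(14684570 + 1334961) = 11·16019531 = 176214841

176214841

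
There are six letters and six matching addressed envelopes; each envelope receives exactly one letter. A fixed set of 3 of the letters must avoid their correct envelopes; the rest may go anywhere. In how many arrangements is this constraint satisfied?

426

Let A_j be the event that the j-th constrained one is fixed. By inclusion-exclusion over the 3 events:
Σ_{j=0}^{3} (-1)^j C(3,j)(6-j)!
= C(3,0)·6! - C(3,1)·5! + C(3,2)·4! - C(3,3)·3!
= 720 - 360 + 72 - 6
= 426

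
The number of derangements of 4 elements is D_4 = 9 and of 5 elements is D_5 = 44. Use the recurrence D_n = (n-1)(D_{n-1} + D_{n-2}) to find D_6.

265

D_6 = (6-1)·(D_5 + D_4) = 5·(44 + 9) = 5·53 = 265.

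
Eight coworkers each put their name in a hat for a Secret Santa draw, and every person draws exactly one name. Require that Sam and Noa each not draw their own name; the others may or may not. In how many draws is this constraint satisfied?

Let A_j be the event that the j-th constrained one is fixed. By inclusion-exclusion over the 2 events:
Σ_{j=0}^{2} (-1)^j C(2,j)(8-j)!
= C(2,0)·8! - C(2,1)·7! + C(2,2)·6!
= 40320 - 10080 + 720
= 30960

30960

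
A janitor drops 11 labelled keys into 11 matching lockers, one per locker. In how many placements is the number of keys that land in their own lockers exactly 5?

122430

Choose which 5 of the 11 are fixed: C(11,5) = 462.
The remaining 6 must be deranged: !6 = 265.
Total: 462 × 265 = 122430.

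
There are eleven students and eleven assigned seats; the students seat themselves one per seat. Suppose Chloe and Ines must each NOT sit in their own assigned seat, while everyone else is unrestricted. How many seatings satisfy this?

33022080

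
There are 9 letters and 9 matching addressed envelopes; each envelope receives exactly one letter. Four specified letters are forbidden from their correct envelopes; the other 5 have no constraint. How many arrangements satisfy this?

Inclusion-exclusion on the 4 forbidden self-matches:
Σ_{j=0}^{4} (-1)^j C(4,j)(9-j)!
= C(4,0)·9! - C(4,1)·8! + C(4,2)·7! - C(4,3)·6! + C(4,4)·5!
= 362880 - 161280 + 30240 - 2880 + 120
= 229080

229080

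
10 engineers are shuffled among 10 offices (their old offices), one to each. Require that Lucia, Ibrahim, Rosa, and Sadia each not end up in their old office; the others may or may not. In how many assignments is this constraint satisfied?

2399760

Inclusion-exclusion on the 4 forbidden self-matches:
Σ_{j=0}^{4} (-1)^j C(4,j)(10-j)!
= C(4,0)·10! - C(4,1)·9! + C(4,2)·8! - C(4,3)·7! + C(4,4)·6!
= 3628800 - 1451520 + 241920 - 20160 + 720
= 2399760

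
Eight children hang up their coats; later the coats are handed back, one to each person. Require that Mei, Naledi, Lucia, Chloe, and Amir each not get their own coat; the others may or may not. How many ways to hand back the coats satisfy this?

21234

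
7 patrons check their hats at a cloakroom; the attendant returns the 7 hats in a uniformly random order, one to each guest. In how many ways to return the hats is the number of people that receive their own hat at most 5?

5039

Sum C(7,i)·!(7-i) for i = 0..5:
  i=0: C(7,0)·!7 = 1·1854 = 1854
  i=1: C(7,1)·!6 = 7·265 = 1855
  i=2: C(7,2)·!5 = 21·44 = 924
  i=3: C(7,3)·!4 = 35·9 = 315
  i=4: C(7,4)·!3 = 35·2 = 70
  i=5: C(7,5)·!2 = 21·1 = 21
Total = 5039.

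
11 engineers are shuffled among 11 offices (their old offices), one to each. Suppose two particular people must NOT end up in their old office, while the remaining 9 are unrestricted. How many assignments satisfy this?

33022080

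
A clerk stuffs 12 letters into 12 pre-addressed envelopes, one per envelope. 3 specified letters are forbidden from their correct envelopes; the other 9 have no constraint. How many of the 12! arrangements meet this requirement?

369774720

Let A_j be the event that the j-th constrained one is fixed. By inclusion-exclusion over the 3 events:
Σ_{j=0}^{3} (-1)^j C(3,j)(12-j)!
= C(3,0)·12! - C(3,1)·11! + C(3,2)·10! - C(3,3)·9!
= 479001600 - 119750400 + 10886400 - 362880
= 369774720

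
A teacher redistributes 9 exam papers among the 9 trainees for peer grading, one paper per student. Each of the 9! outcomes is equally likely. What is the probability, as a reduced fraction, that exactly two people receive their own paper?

103/560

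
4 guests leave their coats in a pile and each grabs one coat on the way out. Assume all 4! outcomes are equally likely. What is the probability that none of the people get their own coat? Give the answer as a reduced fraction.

Favorable outcomes: !4 = 9.
Total outcomes: 4! = 24.
Probability = 9/24 = 3/8.

3/8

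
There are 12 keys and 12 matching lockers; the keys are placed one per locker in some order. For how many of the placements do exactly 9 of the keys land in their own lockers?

440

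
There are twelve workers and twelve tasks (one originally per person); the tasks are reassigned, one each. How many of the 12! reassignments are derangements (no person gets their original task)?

176214841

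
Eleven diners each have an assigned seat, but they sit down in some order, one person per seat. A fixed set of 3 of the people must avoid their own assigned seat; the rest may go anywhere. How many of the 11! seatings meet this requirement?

Inclusion-exclusion on the 3 forbidden self-matches:
Σ_{j=0}^{3} (-1)^j C(3,j)(11-j)!
= C(3,0)·11! - C(3,1)·10! + C(3,2)·9! - C(3,3)·8!
= 39916800 - 10886400 + 1088640 - 40320
= 30078720

30078720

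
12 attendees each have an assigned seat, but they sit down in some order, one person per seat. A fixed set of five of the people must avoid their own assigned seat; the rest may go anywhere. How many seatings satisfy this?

312273360

Let A_j be the event that the j-th constrained one is fixed. By inclusion-exclusion over the 5 events:
Σ_{j=0}^{5} (-1)^j C(5,j)(12-j)!
= C(5,0)·12! - C(5,1)·11! + C(5,2)·10! - C(5,3)·9! + C(5,4)·8! - C(5,5)·7!
= 479001600 - 199584000 + 36288000 - 3628800 + 201600 - 5040
= 312273360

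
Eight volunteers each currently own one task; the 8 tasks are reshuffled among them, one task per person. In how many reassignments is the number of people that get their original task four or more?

Sum C(8,i)·!(8-i) for i = 4..8:
  i=4: C(8,4)·!4 = 70·9 = 630
  i=5: C(8,5)·!3 = 56·2 = 112
  i=6: C(8,6)·!2 = 28·1 = 28
  i=7: C(8,7)·!1 = 8·0 = 0
  i=8: C(8,8)·!0 = 1·1 = 1
Total = 771.

771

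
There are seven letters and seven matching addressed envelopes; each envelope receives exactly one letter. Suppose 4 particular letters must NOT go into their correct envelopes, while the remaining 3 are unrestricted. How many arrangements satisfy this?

2790

Let A_j be the event that the j-th constrained one is fixed. By inclusion-exclusion over the 4 events:
Σ_{j=0}^{4} (-1)^j C(4,j)(7-j)!
= C(4,0)·7! - C(4,1)·6! + C(4,2)·5! - C(4,3)·4! + C(4,4)·3!
= 5040 - 2880 + 720 - 96 + 6
= 2790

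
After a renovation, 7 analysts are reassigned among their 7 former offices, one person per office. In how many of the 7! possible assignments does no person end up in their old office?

1854

By inclusion-exclusion, !7 = Σ (-1)^k · 7!/k! for k=0..7
= 7! - 7!/1! + 7!/2! - 7!/3! + 7!/4! - 7!/5! + 7!/6! - 7!/7!
= 5040 - 5040 + 2520 - 840 + 210 - 42 + 7 - 1
= 1854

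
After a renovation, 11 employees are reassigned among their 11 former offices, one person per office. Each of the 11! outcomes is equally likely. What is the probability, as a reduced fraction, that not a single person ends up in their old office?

1468457/3991680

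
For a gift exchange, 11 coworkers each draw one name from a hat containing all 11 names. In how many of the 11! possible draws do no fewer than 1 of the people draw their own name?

# with exactly i fixed is C(11,i)·!(11-i); sum over i=1..11:
  i=1: C(11,1)·!10 = 11·1334961 = 14684571
  i=2: C(11,2)·!9 = 55·133496 = 7342280
  i=3: C(11,3)·!8 = 165·14833 = 2447445
  i=4: C(11,4)·!7 = 330·1854 = 611820
  i=5: C(11,5)·!6 = 462·265 = 122430
  i=6: C(11,6)·!5 = 462·44 = 20328
  i=7: C(11,7)·!4 = 330·9 = 2970
  i=8: C(11,8)·!3 = 165·2 = 330
  i=9: C(11,9)·!2 = 55·1 = 55
  i=10: C(11,10)·!1 = 11·0 = 0
  i=11: C(11,11)·!0 = 1·1 = 1
Total = 25232230.

25232230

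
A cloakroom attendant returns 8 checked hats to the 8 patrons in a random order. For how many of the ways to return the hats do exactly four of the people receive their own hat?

630

Choose which 4 of the 8 are fixed: C(8,4) = 70.
The remaining 4 must be deranged: !4 = 9.
Total: 70 × 9 = 630.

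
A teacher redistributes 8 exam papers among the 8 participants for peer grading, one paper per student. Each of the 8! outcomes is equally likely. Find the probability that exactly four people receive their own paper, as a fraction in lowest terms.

Favorable outcomes: C(8,4)·!4 = 70·9 = 630.
Total outcomes: 8! = 40320.
Probability = 630/40320 = 1/64.

1/64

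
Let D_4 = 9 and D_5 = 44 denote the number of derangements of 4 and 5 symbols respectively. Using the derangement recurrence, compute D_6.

265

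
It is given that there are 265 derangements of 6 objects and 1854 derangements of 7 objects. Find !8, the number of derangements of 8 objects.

!8 = (8-1)·(!7 + !6) = 7·(1854 + 265) = 7·2119 = 14833.

14833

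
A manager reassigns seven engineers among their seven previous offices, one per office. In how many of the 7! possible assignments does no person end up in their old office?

1854

The number of derangements of 7 is !7 = Σ_{k=0}^{7} (-1)^k·7!/k!
= 7! - 7!/1! + 7!/2! - 7!/3! + 7!/4! - 7!/5! + 7!/6! - 7!/7!
= 5040 - 5040 + 2520 - 840 + 210 - 42 + 7 - 1
= 1854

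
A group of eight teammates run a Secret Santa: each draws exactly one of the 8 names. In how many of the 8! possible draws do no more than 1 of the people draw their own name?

# with exactly i fixed is C(8,i)·!(8-i); sum over i=0..1:
  i=0: C(8,0)·!8 = 1·14833 = 14833
  i=1: C(8,1)·!7 = 8·1854 = 14832
Total = 29665.

29665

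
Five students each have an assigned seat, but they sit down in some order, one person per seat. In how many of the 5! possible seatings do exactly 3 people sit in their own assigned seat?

10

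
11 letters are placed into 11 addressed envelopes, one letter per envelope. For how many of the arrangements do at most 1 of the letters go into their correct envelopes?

# with exactly i fixed is C(11,i)·!(11-i); sum over i=0..1:
  i=0: C(11,0)·!11 = 1·14684570 = 14684570
  i=1: C(11,1)·!10 = 11·1334961 = 14684571
Total = 29369141.

29369141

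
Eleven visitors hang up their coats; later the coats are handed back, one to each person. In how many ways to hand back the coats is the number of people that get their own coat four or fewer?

# with exactly i fixed is C(11,i)·!(11-i); sum over i=0..4:
  i=0: C(11,0)·!11 = 1·14684570 = 14684570
  i=1: C(11,1)·!10 = 11·1334961 = 14684571
  i=2: C(11,2)·!9 = 55·133496 = 7342280
  i=3: C(11,3)·!8 = 165·14833 = 2447445
  i=4: C(11,4)·!7 = 330·1854 = 611820
Total = 39770686.

39770686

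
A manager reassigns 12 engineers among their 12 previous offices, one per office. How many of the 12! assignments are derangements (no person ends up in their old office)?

176214841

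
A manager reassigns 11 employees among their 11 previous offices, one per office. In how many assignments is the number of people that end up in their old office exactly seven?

2970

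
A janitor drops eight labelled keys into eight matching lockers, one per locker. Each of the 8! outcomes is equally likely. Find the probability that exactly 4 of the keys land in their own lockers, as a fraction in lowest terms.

1/64

Favorable outcomes: C(8,4)·!4 = 70·9 = 630.
Total outcomes: 8! = 40320.
Probability = 630/40320 = 1/64.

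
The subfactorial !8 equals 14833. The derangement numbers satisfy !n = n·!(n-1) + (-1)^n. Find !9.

!9 = 9·14833 - 1 = 133496.

133496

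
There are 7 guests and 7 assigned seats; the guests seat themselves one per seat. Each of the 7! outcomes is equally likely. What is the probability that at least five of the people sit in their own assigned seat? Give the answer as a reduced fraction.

Favorable outcomes: Σ_{i≥5} C(7,i)·!(7-i) = 21·1 + 7·0 + 1·1 = 22.
Total outcomes: 7! = 5040.
Probability = 22/5040 = 11/2520.

11/2520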